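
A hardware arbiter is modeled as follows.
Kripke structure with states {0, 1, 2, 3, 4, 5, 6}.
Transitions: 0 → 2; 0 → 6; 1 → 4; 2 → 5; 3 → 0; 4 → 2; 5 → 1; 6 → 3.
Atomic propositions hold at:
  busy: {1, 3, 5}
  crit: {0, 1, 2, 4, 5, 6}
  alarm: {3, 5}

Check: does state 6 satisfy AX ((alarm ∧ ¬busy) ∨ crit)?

Sat(¬busy) = {0, 2, 4, 6}
Sat(alarm ∧ ¬busy) = ∅
Sat((alarm ∧ ¬busy) ∨ crit) = {0, 1, 2, 4, 5, 6}
Sat(AX ((alarm ∧ ¬busy) ∨ crit)) = {s : every successor in {0, 1, 2, 4, 5, 6}} = {0, 1, 2, 3, 4, 5}
6 ∉ Sat(AX ((alarm ∧ ¬busy) ∨ crit)) = {0, 1, 2, 3, 4, 5}, so the formula does not hold at 6.

No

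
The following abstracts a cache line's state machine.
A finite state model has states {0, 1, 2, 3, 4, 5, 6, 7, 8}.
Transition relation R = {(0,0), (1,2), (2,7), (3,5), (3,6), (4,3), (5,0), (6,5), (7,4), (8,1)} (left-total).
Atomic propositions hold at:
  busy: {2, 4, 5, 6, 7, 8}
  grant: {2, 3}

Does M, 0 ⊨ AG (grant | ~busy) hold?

Yes

Sat(~busy) = {0, 1, 3}
Sat(grant | ~busy) = {0, 1, 2, 3}
AG (grant | ~busy): greatest fixpoint, start Z0 = {0, 1, 2, 3}, keep only states in Sat with every successor in Z. Z1 = {0, 1}; Z2 = {0}; fixed.
Sat(AG (grant | ~busy)) = {0}
0 ∈ Sat(AG (grant | ~busy)) = {0}, so the formula holds at 0.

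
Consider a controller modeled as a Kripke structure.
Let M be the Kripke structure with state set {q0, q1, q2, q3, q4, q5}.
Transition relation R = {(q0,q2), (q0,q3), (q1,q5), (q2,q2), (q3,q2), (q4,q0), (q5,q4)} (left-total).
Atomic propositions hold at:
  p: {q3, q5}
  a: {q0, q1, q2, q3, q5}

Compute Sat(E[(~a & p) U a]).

Sat(~a) = {q4}
Sat(~a & p) = ∅
E[(~a & p) U a]: least fixpoint, start Z0 = Sat(a) = {q0, q1, q2, q3, q5}, add states in Sat(~a & p) with some successor in Z. Already a fixed point.
Sat(E[(~a & p) U a]) = {q0, q1, q2, q3, q5}

{q0, q1, q2, q3, q5}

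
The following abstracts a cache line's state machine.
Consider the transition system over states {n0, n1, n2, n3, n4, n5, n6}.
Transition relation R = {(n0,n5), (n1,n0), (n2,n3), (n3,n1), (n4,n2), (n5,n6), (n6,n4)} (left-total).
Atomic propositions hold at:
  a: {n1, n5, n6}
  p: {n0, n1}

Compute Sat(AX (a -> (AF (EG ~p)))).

{n1, n2, n4, n6}

Sat(~p) = {n2, n3, n4, n5, n6}
EG ~p: greatest fixpoint, start Z0 = {n2, n3, n4, n5, n6}, keep only states in Sat with some successor in Z. Z1 = {n2, n4, n5, n6}; Z2 = {n4, n5, n6}; Z3 = {n5, n6}; Z4 = {n5}; Z5 = ∅; fixed.
Sat(EG ~p) = ∅
AF (EG ~p): least fixpoint, start Z0 = ∅, add states with every successor in Z. Already a fixed point.
Sat(AF (EG ~p)) = ∅
Sat(a -> (AF (EG ~p))) = {n0, n2, n3, n4}
Sat(AX (a -> (AF (EG ~p)))) = {s : every successor in {n0, n2, n3, n4}} = {n1, n2, n4, n6}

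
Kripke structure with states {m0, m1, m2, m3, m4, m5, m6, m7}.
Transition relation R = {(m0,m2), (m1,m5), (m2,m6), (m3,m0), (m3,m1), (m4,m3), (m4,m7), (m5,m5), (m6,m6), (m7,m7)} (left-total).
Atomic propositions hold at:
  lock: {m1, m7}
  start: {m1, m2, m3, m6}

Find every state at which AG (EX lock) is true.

{m7}

Sat(EX lock) = {s : some successor in {m1, m7}} = {m3, m4, m7}
AG (EX lock): greatest fixpoint, start Z0 = {m3, m4, m7}, keep only states in Sat with every successor in Z. Z1 = {m4, m7}; Z2 = {m7}; fixed.
Sat(AG (EX lock)) = {m7}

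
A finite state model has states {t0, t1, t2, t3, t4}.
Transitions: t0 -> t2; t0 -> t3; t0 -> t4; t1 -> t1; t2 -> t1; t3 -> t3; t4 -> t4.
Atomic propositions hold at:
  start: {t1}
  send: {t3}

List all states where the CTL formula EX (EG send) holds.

{t0, t3}

EG send: greatest fixpoint, start Z0 = {t3}, keep only states in Sat with some successor in Z. Already a fixed point.
Sat(EG send) = {t3}
Sat(EX (EG send)) = {s : some successor in {t3}} = {t0, t3}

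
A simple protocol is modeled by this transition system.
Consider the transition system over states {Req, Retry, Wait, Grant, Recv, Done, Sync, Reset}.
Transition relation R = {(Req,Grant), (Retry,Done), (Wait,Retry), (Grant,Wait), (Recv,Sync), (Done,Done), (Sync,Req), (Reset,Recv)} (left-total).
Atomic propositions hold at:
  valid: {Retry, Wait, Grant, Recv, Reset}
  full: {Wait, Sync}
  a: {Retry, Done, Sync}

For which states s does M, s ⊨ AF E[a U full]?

E[a U full]: least fixpoint, start Z0 = Sat(full) = {Wait, Sync}, add states in Sat(a) with some successor in Z. Already a fixed point.
Sat(E[a U full]) = {Wait, Sync}
AF E[a U full]: least fixpoint, start Z0 = {Wait, Sync}, add states with every successor in Z. Z1 = {Wait, Grant, Recv, Sync}; Z2 = {Req, Wait, Grant, Recv, Sync, Reset}; fixed.
Sat(AF E[a U full]) = {Req, Wait, Grant, Recv, Sync, Reset}

{Req, Wait, Grant, Recv, Sync, Reset}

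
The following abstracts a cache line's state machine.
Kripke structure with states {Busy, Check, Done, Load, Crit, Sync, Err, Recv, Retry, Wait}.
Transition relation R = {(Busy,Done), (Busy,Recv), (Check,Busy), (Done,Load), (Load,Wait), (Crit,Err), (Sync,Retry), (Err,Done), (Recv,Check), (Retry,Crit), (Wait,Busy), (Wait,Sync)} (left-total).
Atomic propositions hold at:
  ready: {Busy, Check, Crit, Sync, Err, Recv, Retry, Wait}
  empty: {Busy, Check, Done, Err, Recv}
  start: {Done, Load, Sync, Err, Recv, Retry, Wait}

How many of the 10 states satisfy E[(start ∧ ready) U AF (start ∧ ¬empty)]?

Sat(start ∧ ready) = {Sync, Err, Recv, Retry, Wait}
Sat(¬empty) = {Load, Crit, Sync, Retry, Wait}
Sat(start ∧ ¬empty) = {Load, Sync, Retry, Wait}
AF (start ∧ ¬empty): least fixpoint, start Z0 = {Load, Sync, Retry, Wait}, add states with every successor in Z. Z1 = {Done, Load, Sync, Retry, Wait}; Z2 = {Done, Load, Sync, Err, Retry, Wait}; Z3 = {Done, Load, Crit, Sync, Err, Retry, Wait}; fixed.
Sat(AF (start ∧ ¬empty)) = {Done, Load, Crit, Sync, Err, Retry, Wait}
E[(start ∧ ready) U AF (start ∧ ¬empty)]: least fixpoint, start Z0 = Sat(AF (start ∧ ¬empty)) = {Done, Load, Crit, Sync, Err, Retry, Wait}, add states in Sat(start ∧ ready) with some successor in Z. Already a fixed point.
Sat(E[(start ∧ ready) U AF (start ∧ ¬empty)]) = {Done, Load, Crit, Sync, Err, Retry, Wait}
|Sat(E[(start ∧ ready) U AF (start ∧ ¬empty)])| = |{Done, Load, Crit, Sync, Err, Retry, Wait}| = 7.

7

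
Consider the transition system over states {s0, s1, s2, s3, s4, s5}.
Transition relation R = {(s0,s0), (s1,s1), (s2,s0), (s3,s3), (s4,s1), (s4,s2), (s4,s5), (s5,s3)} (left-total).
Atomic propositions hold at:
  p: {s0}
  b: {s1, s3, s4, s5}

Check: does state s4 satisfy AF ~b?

Sat(~b) = {s0, s2}
AF ~b: least fixpoint, start Z0 = {s0, s2}, add states with every successor in Z. Already a fixed point.
Sat(AF ~b) = {s0, s2}
s4 ∉ Sat(AF ~b) = {s0, s2}, so the formula does not hold at s4.

No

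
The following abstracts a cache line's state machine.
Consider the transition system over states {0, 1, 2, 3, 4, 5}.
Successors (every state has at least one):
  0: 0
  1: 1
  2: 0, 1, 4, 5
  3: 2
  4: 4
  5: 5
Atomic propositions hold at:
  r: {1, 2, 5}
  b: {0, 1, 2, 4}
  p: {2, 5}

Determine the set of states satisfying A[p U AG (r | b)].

Sat(r | b) = {0, 1, 2, 4, 5}
AG (r | b): greatest fixpoint, start Z0 = {0, 1, 2, 4, 5}, keep only states in Sat with every successor in Z. Already a fixed point.
Sat(AG (r | b)) = {0, 1, 2, 4, 5}
A[p U AG (r | b)]: least fixpoint, start Z0 = Sat(AG (r | b)) = {0, 1, 2, 4, 5}, add states in Sat(p) with every successor in Z. Already a fixed point.
Sat(A[p U AG (r | b)]) = {0, 1, 2, 4, 5}

{0, 1, 2, 4, 5}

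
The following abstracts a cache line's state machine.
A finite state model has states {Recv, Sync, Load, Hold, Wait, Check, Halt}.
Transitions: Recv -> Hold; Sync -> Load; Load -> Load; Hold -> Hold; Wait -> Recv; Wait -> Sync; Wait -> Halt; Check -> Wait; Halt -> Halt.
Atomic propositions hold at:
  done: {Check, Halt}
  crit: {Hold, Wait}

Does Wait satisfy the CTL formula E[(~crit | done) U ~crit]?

Sat(~crit) = {Recv, Sync, Load, Check, Halt}
Sat(~crit | done) = {Recv, Sync, Load, Check, Halt}
E[(~crit | done) U ~crit]: least fixpoint, start Z0 = Sat(~crit) = {Recv, Sync, Load, Check, Halt}, add states in Sat(~crit | done) with some successor in Z. Already a fixed point.
Sat(E[(~crit | done) U ~crit]) = {Recv, Sync, Load, Check, Halt}
Wait ∉ Sat(E[(~crit | done) U ~crit]) = {Recv, Sync, Load, Check, Halt}, so the formula does not hold at Wait.

No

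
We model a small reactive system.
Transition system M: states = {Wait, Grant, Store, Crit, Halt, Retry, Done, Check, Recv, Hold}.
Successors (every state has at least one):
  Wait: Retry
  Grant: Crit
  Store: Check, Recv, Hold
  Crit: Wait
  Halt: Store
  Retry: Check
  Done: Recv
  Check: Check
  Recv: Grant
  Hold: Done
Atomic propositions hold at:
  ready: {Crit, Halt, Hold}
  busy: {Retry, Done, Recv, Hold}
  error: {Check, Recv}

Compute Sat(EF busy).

{Wait, Grant, Store, Crit, Halt, Retry, Done, Recv, Hold}

EF busy: least fixpoint, start Z0 = {Retry, Done, Recv, Hold}, add states with some successor in Z. Z1 = {Wait, Store, Retry, Done, Recv, Hold}; Z2 = {Wait, Store, Crit, Halt, Retry, Done, Recv, Hold}; Z3 = {Wait, Grant, Store, Crit, Halt, Retry, Done, Recv, Hold}; fixed.
Sat(EF busy) = {Wait, Grant, Store, Crit, Halt, Retry, Done, Recv, Hold}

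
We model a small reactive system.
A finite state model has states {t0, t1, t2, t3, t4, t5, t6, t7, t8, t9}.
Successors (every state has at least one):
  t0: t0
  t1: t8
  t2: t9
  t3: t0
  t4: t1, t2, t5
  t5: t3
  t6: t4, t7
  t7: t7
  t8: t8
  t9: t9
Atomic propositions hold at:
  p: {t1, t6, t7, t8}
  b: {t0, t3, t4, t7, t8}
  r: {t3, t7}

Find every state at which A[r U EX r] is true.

Sat(EX r) = {s : some successor in {t3, t7}} = {t5, t6, t7}
A[r U EX r]: least fixpoint, start Z0 = Sat(EX r) = {t5, t6, t7}, add states in Sat(r) with every successor in Z. Already a fixed point.
Sat(A[r U EX r]) = {t5, t6, t7}

{t5, t6, t7}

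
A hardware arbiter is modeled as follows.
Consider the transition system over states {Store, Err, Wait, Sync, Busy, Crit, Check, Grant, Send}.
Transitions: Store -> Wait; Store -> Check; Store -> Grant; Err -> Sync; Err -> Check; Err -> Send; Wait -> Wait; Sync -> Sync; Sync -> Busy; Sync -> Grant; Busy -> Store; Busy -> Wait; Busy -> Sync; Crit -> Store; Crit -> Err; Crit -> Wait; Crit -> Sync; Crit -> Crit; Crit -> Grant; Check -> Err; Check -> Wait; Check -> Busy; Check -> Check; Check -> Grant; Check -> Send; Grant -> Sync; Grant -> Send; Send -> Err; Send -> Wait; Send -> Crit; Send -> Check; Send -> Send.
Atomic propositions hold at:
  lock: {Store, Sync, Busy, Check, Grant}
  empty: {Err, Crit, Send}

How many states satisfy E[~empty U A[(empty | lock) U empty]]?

Sat(~empty) = {Store, Wait, Sync, Busy, Check, Grant}
Sat(empty | lock) = {Store, Err, Sync, Busy, Crit, Check, Grant, Send}
A[(empty | lock) U empty]: least fixpoint, start Z0 = Sat(empty) = {Err, Crit, Send}, add states in Sat(empty | lock) with every successor in Z. Already a fixed point.
Sat(A[(empty | lock) U empty]) = {Err, Crit, Send}
E[~empty U A[(empty | lock) U empty]]: least fixpoint, start Z0 = Sat(A[(empty | lock) U empty]) = {Err, Crit, Send}, add states in Sat(~empty) with some successor in Z. Z1 = {Err, Crit, Check, Grant, Send}; Z2 = {Store, Err, Sync, Crit, Check, Grant, Send}; Z3 = {Store, Err, Sync, Busy, Crit, Check, Grant, Send}; fixed.
Sat(E[~empty U A[(empty | lock) U empty]]) = {Store, Err, Sync, Busy, Crit, Check, Grant, Send}
|Sat(E[~empty U A[(empty | lock) U empty]])| = |{Store, Err, Sync, Busy, Crit, Check, Grant, Send}| = 8.

8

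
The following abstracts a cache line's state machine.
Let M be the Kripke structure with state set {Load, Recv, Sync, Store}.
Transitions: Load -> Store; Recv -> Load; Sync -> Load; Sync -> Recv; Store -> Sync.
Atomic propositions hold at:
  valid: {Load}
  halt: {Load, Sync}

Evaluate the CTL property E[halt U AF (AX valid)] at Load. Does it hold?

Sat(AX valid) = {s : every successor in {Load}} = {Recv}
AF (AX valid): least fixpoint, start Z0 = {Recv}, add states with every successor in Z. Already a fixed point.
Sat(AF (AX valid)) = {Recv}
E[halt U AF (AX valid)]: least fixpoint, start Z0 = Sat(AF (AX valid)) = {Recv}, add states in Sat(halt) with some successor in Z. Z1 = {Recv, Sync}; fixed.
Sat(E[halt U AF (AX valid)]) = {Recv, Sync}
Load ∉ Sat(E[halt U AF (AX valid)]) = {Recv, Sync}, so the formula does not hold at Load.

No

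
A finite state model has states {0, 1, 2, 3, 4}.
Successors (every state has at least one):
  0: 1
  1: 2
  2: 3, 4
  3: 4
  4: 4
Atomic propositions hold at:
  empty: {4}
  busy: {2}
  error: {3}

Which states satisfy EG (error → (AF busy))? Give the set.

{0, 1, 2, 4}

AF busy: least fixpoint, start Z0 = {2}, add states with every successor in Z. Z1 = {1, 2}; Z2 = {0, 1, 2}; fixed.
Sat(AF busy) = {0, 1, 2}
Sat(error → (AF busy)) = {0, 1, 2, 4}
EG (error → (AF busy)): greatest fixpoint, start Z0 = {0, 1, 2, 4}, keep only states in Sat with some successor in Z. Already a fixed point.
Sat(EG (error → (AF busy))) = {0, 1, 2, 4}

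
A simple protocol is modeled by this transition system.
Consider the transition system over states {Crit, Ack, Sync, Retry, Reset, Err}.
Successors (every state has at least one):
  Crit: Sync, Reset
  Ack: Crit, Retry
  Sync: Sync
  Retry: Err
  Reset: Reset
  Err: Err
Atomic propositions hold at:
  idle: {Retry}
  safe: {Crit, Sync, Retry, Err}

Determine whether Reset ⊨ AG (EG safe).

EG safe: greatest fixpoint, start Z0 = {Crit, Sync, Retry, Err}, keep only states in Sat with some successor in Z. Already a fixed point.
Sat(EG safe) = {Crit, Sync, Retry, Err}
AG (EG safe): greatest fixpoint, start Z0 = {Crit, Sync, Retry, Err}, keep only states in Sat with every successor in Z. Z1 = {Sync, Retry, Err}; fixed.
Sat(AG (EG safe)) = {Sync, Retry, Err}
Reset ∉ Sat(AG (EG safe)) = {Sync, Retry, Err}, so the formula does not hold at Reset.

No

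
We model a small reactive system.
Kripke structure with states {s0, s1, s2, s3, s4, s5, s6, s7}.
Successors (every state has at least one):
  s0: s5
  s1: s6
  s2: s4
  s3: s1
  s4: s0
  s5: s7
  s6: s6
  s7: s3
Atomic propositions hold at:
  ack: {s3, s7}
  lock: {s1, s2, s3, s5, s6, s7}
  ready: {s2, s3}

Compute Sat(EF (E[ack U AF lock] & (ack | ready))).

AF lock: least fixpoint, start Z0 = {s1, s2, s3, s5, s6, s7}, add states with every successor in Z. Z1 = {s0, s1, s2, s3, s5, s6, s7}; Z2 = {s0, s1, s2, s3, s4, s5, s6, s7}; fixed.
Sat(AF lock) = {s0, s1, s2, s3, s4, s5, s6, s7}
E[ack U AF lock]: least fixpoint, start Z0 = Sat(AF lock) = {s0, s1, s2, s3, s4, s5, s6, s7}, add states in Sat(ack) with some successor in Z. Already a fixed point.
Sat(E[ack U AF lock]) = {s0, s1, s2, s3, s4, s5, s6, s7}
Sat(ack | ready) = {s2, s3, s7}
Sat(E[ack U AF lock] & (ack | ready)) = {s2, s3, s7}
EF (E[ack U AF lock] & (ack | ready)): least fixpoint, start Z0 = {s2, s3, s7}, add states with some successor in Z. Z1 = {s2, s3, s5, s7}; Z2 = {s0, s2, s3, s5, s7}; Z3 = {s0, s2, s3, s4, s5, s7}; fixed.
Sat(EF (E[ack U AF lock] & (ack | ready))) = {s0, s2, s3, s4, s5, s7}

{s0, s2, s3, s4, s5, s7}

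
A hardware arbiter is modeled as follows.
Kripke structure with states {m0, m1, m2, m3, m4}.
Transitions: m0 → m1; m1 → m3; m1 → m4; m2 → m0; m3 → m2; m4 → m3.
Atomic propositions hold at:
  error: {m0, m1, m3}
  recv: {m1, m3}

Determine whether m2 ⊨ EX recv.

No

Sat(EX recv) = {s : some successor in {m1, m3}} = {m0, m1, m4}
m2 ∉ Sat(EX recv) = {m0, m1, m4}, so the formula does not hold at m2.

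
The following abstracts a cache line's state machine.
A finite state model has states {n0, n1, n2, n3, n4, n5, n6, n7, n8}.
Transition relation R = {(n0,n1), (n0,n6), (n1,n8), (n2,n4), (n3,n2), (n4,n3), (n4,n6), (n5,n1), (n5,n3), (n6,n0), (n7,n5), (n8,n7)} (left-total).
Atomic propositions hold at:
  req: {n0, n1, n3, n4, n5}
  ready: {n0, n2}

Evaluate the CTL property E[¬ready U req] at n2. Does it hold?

Sat(¬ready) = {n1, n3, n4, n5, n6, n7, n8}
E[¬ready U req]: least fixpoint, start Z0 = Sat(req) = {n0, n1, n3, n4, n5}, add states in Sat(¬ready) with some successor in Z. Z1 = {n0, n1, n3, n4, n5, n6, n7}; Z2 = {n0, n1, n3, n4, n5, n6, n7, n8}; fixed.
Sat(E[¬ready U req]) = {n0, n1, n3, n4, n5, n6, n7, n8}
n2 ∉ Sat(E[¬ready U req]) = {n0, n1, n3, n4, n5, n6, n7, n8}, so the formula does not hold at n2.

No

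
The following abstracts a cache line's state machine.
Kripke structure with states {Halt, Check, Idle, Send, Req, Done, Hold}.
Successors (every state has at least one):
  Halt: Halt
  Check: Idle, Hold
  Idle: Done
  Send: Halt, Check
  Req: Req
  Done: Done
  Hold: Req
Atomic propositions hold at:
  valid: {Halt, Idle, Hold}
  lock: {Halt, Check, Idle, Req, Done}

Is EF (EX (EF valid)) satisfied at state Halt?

EF valid: least fixpoint, start Z0 = {Halt, Idle, Hold}, add states with some successor in Z. Z1 = {Halt, Check, Idle, Send, Hold}; fixed.
Sat(EF valid) = {Halt, Check, Idle, Send, Hold}
Sat(EX (EF valid)) = {s : some successor in {Halt, Check, Idle, Send, Hold}} = {Halt, Check, Send}
EF (EX (EF valid)): least fixpoint, start Z0 = {Halt, Check, Send}, add states with some successor in Z. Already a fixed point.
Sat(EF (EX (EF valid))) = {Halt, Check, Send}
Halt ∈ Sat(EF (EX (EF valid))) = {Halt, Check, Send}, so the formula holds at Halt.

Yes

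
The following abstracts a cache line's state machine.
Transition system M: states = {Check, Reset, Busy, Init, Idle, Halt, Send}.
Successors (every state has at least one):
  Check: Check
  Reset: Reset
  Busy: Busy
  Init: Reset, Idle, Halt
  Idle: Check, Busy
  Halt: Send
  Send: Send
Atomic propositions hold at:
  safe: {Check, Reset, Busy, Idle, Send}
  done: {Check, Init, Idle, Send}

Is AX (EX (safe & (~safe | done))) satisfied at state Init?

Sat(~safe) = {Init, Halt}
Sat(~safe | done) = {Check, Init, Idle, Halt, Send}
Sat(safe & (~safe | done)) = {Check, Idle, Send}
Sat(EX (safe & (~safe | done))) = {s : some successor in {Check, Idle, Send}} = {Check, Init, Idle, Halt, Send}
Sat(AX (EX (safe & (~safe | done)))) = {s : every successor in {Check, Init, Idle, Halt, Send}} = {Check, Halt, Send}
Init ∉ Sat(AX (EX (safe & (~safe | done)))) = {Check, Halt, Send}, so the formula does not hold at Init.

No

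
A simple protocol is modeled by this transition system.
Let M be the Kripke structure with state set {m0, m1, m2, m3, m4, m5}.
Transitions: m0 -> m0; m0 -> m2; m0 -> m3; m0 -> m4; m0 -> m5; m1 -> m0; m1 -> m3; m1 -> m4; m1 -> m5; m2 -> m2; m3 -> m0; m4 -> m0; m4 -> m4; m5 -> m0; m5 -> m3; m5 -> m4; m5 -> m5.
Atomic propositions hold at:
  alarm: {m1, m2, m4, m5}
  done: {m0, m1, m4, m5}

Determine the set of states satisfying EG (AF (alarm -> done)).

Sat(alarm -> done) = {m0, m1, m3, m4, m5}
AF (alarm -> done): least fixpoint, start Z0 = {m0, m1, m3, m4, m5}, add states with every successor in Z. Already a fixed point.
Sat(AF (alarm -> done)) = {m0, m1, m3, m4, m5}
EG (AF (alarm -> done)): greatest fixpoint, start Z0 = {m0, m1, m3, m4, m5}, keep only states in Sat with some successor in Z. Already a fixed point.
Sat(EG (AF (alarm -> done))) = {m0, m1, m3, m4, m5}

{m0, m1, m3, m4, m5}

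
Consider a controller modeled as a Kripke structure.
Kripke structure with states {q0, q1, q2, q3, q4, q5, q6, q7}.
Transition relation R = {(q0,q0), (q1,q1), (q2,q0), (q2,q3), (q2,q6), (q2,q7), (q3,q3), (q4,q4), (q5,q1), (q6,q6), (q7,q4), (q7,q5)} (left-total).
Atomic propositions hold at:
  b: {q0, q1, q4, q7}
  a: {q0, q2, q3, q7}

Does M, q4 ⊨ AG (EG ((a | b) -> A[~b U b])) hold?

Yes

Sat(a | b) = {q0, q1, q2, q3, q4, q7}
Sat(~b) = {q2, q3, q5, q6}
A[~b U b]: least fixpoint, start Z0 = Sat(b) = {q0, q1, q4, q7}, add states in Sat(~b) with every successor in Z. Z1 = {q0, q1, q4, q5, q7}; fixed.
Sat(A[~b U b]) = {q0, q1, q4, q5, q7}
Sat((a | b) -> A[~b U b]) = {q0, q1, q4, q5, q6, q7}
EG ((a | b) -> A[~b U b]): greatest fixpoint, start Z0 = {q0, q1, q4, q5, q6, q7}, keep only states in Sat with some successor in Z. Already a fixed point.
Sat(EG ((a | b) -> A[~b U b])) = {q0, q1, q4, q5, q6, q7}
AG (EG ((a | b) -> A[~b U b])): greatest fixpoint, start Z0 = {q0, q1, q4, q5, q6, q7}, keep only states in Sat with every successor in Z. Already a fixed point.
Sat(AG (EG ((a | b) -> A[~b U b]))) = {q0, q1, q4, q5, q6, q7}
q4 ∈ Sat(AG (EG ((a | b) -> A[~b U b]))) = {q0, q1, q4, q5, q6, q7}, so the formula holds at q4.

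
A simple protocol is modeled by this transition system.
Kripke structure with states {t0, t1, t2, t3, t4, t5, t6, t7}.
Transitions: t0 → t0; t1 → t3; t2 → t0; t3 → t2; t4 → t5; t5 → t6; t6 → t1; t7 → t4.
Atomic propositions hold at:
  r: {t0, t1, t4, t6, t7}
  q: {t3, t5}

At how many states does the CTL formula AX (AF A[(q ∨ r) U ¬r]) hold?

Sat(q ∨ r) = {t0, t1, t3, t4, t5, t6, t7}
Sat(¬r) = {t2, t3, t5}
A[(q ∨ r) U ¬r]: least fixpoint, start Z0 = Sat(¬r) = {t2, t3, t5}, add states in Sat(q ∨ r) with every successor in Z. Z1 = {t1, t2, t3, t4, t5}; Z2 = {t1, t2, t3, t4, t5, t6, t7}; fixed.
Sat(A[(q ∨ r) U ¬r]) = {t1, t2, t3, t4, t5, t6, t7}
AF A[(q ∨ r) U ¬r]: least fixpoint, start Z0 = {t1, t2, t3, t4, t5, t6, t7}, add states with every successor in Z. Already a fixed point.
Sat(AF A[(q ∨ r) U ¬r]) = {t1, t2, t3, t4, t5, t6, t7}
Sat(AX (AF A[(q ∨ r) U ¬r])) = {s : every successor in {t1, t2, t3, t4, t5, t6, t7}} = {t1, t3, t4, t5, t6, t7}
|Sat(AX (AF A[(q ∨ r) U ¬r]))| = |{t1, t3, t4, t5, t6, t7}| = 6.

6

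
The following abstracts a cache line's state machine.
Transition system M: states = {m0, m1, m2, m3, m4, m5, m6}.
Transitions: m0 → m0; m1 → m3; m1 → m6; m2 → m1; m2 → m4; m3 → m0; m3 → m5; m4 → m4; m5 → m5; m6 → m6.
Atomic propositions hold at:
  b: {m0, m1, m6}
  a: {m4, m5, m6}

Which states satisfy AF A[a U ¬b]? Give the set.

{m2, m3, m4, m5}

Sat(¬b) = {m2, m3, m4, m5}
A[a U ¬b]: least fixpoint, start Z0 = Sat(¬b) = {m2, m3, m4, m5}, add states in Sat(a) with every successor in Z. Already a fixed point.
Sat(A[a U ¬b]) = {m2, m3, m4, m5}
AF A[a U ¬b]: least fixpoint, start Z0 = {m2, m3, m4, m5}, add states with every successor in Z. Already a fixed point.
Sat(AF A[a U ¬b]) = {m2, m3, m4, m5}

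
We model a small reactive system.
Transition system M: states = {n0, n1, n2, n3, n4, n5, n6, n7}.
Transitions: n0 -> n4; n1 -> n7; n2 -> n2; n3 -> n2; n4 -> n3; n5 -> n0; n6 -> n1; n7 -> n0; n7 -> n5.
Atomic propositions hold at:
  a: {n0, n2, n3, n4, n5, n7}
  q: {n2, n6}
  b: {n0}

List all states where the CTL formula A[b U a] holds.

A[b U a]: least fixpoint, start Z0 = Sat(a) = {n0, n2, n3, n4, n5, n7}, add states in Sat(b) with every successor in Z. Already a fixed point.
Sat(A[b U a]) = {n0, n2, n3, n4, n5, n7}

{n0, n2, n3, n4, n5, n7}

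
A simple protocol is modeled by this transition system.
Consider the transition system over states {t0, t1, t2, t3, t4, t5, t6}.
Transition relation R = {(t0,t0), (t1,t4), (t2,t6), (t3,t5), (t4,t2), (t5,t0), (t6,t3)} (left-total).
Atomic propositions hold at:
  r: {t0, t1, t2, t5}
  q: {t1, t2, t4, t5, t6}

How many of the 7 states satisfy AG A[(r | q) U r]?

Sat(r | q) = {t0, t1, t2, t4, t5, t6}
A[(r | q) U r]: least fixpoint, start Z0 = Sat(r) = {t0, t1, t2, t5}, add states in Sat(r | q) with every successor in Z. Z1 = {t0, t1, t2, t4, t5}; fixed.
Sat(A[(r | q) U r]) = {t0, t1, t2, t4, t5}
AG A[(r | q) U r]: greatest fixpoint, start Z0 = {t0, t1, t2, t4, t5}, keep only states in Sat with every successor in Z. Z1 = {t0, t1, t4, t5}; Z2 = {t0, t1, t5}; Z3 = {t0, t5}; fixed.
Sat(AG A[(r | q) U r]) = {t0, t5}
|Sat(AG A[(r | q) U r])| = |{t0, t5}| = 2.

2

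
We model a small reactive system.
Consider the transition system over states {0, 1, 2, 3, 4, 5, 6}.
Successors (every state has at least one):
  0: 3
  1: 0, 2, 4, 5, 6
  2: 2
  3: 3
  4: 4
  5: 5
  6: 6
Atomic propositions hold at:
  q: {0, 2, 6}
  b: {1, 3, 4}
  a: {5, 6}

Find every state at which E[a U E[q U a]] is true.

E[q U a]: least fixpoint, start Z0 = Sat(a) = {5, 6}, add states in Sat(q) with some successor in Z. Already a fixed point.
Sat(E[q U a]) = {5, 6}
E[a U E[q U a]]: least fixpoint, start Z0 = Sat(E[q U a]) = {5, 6}, add states in Sat(a) with some successor in Z. Already a fixed point.
Sat(E[a U E[q U a]]) = {5, 6}

{5, 6}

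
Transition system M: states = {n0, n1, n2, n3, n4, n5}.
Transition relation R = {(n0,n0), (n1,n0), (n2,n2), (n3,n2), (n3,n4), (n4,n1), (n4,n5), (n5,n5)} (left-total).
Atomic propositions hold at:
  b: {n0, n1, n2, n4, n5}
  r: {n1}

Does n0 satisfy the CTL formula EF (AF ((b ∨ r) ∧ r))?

Sat(b ∨ r) = {n0, n1, n2, n4, n5}
Sat((b ∨ r) ∧ r) = {n1}
AF ((b ∨ r) ∧ r): least fixpoint, start Z0 = {n1}, add states with every successor in Z. Already a fixed point.
Sat(AF ((b ∨ r) ∧ r)) = {n1}
EF (AF ((b ∨ r) ∧ r)): least fixpoint, start Z0 = {n1}, add states with some successor in Z. Z1 = {n1, n4}; Z2 = {n1, n3, n4}; fixed.
Sat(EF (AF ((b ∨ r) ∧ r))) = {n1, n3, n4}
n0 ∉ Sat(EF (AF ((b ∨ r) ∧ r))) = {n1, n3, n4}, so the formula does not hold at n0.

No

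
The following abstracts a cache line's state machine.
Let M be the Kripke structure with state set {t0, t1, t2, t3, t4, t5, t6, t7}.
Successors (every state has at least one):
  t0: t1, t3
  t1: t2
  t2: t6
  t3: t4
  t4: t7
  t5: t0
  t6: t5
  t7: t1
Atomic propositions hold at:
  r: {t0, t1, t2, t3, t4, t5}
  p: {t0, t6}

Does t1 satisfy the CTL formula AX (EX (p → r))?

Sat(p → r) = {t0, t1, t2, t3, t4, t5, t7}
Sat(EX (p → r)) = {s : some successor in {t0, t1, t2, t3, t4, t5, t7}} = {t0, t1, t3, t4, t5, t6, t7}
Sat(AX (EX (p → r))) = {s : every successor in {t0, t1, t3, t4, t5, t6, t7}} = {t0, t2, t3, t4, t5, t6, t7}
t1 ∉ Sat(AX (EX (p → r))) = {t0, t2, t3, t4, t5, t6, t7}, so the formula does not hold at t1.

No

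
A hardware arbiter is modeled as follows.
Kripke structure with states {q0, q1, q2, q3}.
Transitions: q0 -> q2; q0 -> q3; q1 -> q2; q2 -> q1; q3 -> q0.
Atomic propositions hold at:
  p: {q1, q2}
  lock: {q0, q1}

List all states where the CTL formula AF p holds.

AF p: least fixpoint, start Z0 = {q1, q2}, add states with every successor in Z. Already a fixed point.
Sat(AF p) = {q1, q2}

{q1, q2}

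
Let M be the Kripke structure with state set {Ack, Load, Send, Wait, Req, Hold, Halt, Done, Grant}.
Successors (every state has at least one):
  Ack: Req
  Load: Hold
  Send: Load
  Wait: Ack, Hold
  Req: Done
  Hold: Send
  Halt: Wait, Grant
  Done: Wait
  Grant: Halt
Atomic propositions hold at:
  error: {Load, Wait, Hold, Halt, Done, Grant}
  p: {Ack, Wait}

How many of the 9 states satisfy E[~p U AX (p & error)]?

2

Sat(~p) = {Load, Send, Req, Hold, Halt, Done, Grant}
Sat(p & error) = {Wait}
Sat(AX (p & error)) = {s : every successor in {Wait}} = {Done}
E[~p U AX (p & error)]: least fixpoint, start Z0 = Sat(AX (p & error)) = {Done}, add states in Sat(~p) with some successor in Z. Z1 = {Req, Done}; fixed.
Sat(E[~p U AX (p & error)]) = {Req, Done}
|Sat(E[~p U AX (p & error)])| = |{Req, Done}| = 2.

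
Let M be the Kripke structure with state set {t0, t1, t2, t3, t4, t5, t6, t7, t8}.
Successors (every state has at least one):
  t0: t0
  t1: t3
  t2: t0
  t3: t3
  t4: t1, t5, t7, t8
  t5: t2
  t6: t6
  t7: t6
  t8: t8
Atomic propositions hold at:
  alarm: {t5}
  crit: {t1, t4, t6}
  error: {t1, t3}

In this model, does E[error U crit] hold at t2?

E[error U crit]: least fixpoint, start Z0 = Sat(crit) = {t1, t4, t6}, add states in Sat(error) with some successor in Z. Already a fixed point.
Sat(E[error U crit]) = {t1, t4, t6}
t2 ∉ Sat(E[error U crit]) = {t1, t4, t6}, so the formula does not hold at t2.

No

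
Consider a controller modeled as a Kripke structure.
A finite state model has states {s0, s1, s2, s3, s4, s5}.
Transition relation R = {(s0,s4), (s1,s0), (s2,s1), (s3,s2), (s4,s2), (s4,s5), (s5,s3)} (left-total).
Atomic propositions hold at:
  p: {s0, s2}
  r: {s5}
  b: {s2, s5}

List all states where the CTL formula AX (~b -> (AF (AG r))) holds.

Sat(~b) = {s0, s1, s3, s4}
AG r: greatest fixpoint, start Z0 = {s5}, keep only states in Sat with every successor in Z. Z1 = ∅; fixed.
Sat(AG r) = ∅
AF (AG r): least fixpoint, start Z0 = ∅, add states with every successor in Z. Already a fixed point.
Sat(AF (AG r)) = ∅
Sat(~b -> (AF (AG r))) = {s2, s5}
Sat(AX (~b -> (AF (AG r)))) = {s : every successor in {s2, s5}} = {s3, s4}

{s3, s4}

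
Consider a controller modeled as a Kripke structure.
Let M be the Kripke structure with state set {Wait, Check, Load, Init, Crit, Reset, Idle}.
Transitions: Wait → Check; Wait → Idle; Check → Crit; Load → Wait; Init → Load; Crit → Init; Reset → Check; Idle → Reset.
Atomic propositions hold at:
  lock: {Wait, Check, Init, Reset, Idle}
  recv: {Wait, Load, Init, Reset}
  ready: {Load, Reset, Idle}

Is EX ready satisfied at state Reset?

Sat(EX ready) = {s : some successor in {Load, Reset, Idle}} = {Wait, Init, Idle}
Reset ∉ Sat(EX ready) = {Wait, Init, Idle}, so the formula does not hold at Reset.

No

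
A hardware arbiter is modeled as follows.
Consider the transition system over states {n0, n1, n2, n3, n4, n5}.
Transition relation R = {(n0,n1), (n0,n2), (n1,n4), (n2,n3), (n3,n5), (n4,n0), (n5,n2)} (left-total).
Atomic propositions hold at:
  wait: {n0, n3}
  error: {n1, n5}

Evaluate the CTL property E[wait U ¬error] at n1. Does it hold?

Sat(¬error) = {n0, n2, n3, n4}
E[wait U ¬error]: least fixpoint, start Z0 = Sat(¬error) = {n0, n2, n3, n4}, add states in Sat(wait) with some successor in Z. Already a fixed point.
Sat(E[wait U ¬error]) = {n0, n2, n3, n4}
n1 ∉ Sat(E[wait U ¬error]) = {n0, n2, n3, n4}, so the formula does not hold at n1.

No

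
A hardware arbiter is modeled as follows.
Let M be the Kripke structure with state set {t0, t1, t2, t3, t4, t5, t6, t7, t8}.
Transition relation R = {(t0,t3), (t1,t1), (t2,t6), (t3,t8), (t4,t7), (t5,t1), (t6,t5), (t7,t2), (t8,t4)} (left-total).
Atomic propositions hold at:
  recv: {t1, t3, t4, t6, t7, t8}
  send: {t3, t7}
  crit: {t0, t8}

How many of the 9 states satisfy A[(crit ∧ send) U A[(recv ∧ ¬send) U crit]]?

2

Sat(crit ∧ send) = ∅
Sat(¬send) = {t0, t1, t2, t4, t5, t6, t8}
Sat(recv ∧ ¬send) = {t1, t4, t6, t8}
A[(recv ∧ ¬send) U crit]: least fixpoint, start Z0 = Sat(crit) = {t0, t8}, add states in Sat(recv ∧ ¬send) with every successor in Z. Already a fixed point.
Sat(A[(recv ∧ ¬send) U crit]) = {t0, t8}
A[(crit ∧ send) U A[(recv ∧ ¬send) U crit]]: least fixpoint, start Z0 = Sat(A[(recv ∧ ¬send) U crit]) = {t0, t8}, add states in Sat(crit ∧ send) with every successor in Z. Already a fixed point.
Sat(A[(crit ∧ send) U A[(recv ∧ ¬send) U crit]]) = {t0, t8}
|Sat(A[(crit ∧ send) U A[(recv ∧ ¬send) U crit]])| = |{t0, t8}| = 2.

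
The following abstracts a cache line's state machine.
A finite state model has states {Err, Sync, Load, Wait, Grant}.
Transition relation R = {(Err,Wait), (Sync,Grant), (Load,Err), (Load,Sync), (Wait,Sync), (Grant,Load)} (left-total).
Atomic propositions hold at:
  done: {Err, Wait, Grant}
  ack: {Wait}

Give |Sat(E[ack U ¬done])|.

3

Sat(¬done) = {Sync, Load}
E[ack U ¬done]: least fixpoint, start Z0 = Sat(¬done) = {Sync, Load}, add states in Sat(ack) with some successor in Z. Z1 = {Sync, Load, Wait}; fixed.
Sat(E[ack U ¬done]) = {Sync, Load, Wait}
|Sat(E[ack U ¬done])| = |{Sync, Load, Wait}| = 3.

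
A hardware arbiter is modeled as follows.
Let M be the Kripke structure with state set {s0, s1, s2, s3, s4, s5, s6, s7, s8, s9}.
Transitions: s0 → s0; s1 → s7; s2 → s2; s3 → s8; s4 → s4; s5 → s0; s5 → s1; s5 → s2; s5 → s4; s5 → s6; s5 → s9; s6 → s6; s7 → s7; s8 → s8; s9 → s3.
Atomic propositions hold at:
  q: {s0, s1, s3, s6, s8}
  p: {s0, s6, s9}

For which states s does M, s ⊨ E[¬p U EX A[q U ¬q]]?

{s1, s2, s4, s5, s7}

Sat(¬p) = {s1, s2, s3, s4, s5, s7, s8}
Sat(¬q) = {s2, s4, s5, s7, s9}
A[q U ¬q]: least fixpoint, start Z0 = Sat(¬q) = {s2, s4, s5, s7, s9}, add states in Sat(q) with every successor in Z. Z1 = {s1, s2, s4, s5, s7, s9}; fixed.
Sat(A[q U ¬q]) = {s1, s2, s4, s5, s7, s9}
Sat(EX A[q U ¬q]) = {s : some successor in {s1, s2, s4, s5, s7, s9}} = {s1, s2, s4, s5, s7}
E[¬p U EX A[q U ¬q]]: least fixpoint, start Z0 = Sat(EX A[q U ¬q]) = {s1, s2, s4, s5, s7}, add states in Sat(¬p) with some successor in Z. Already a fixed point.
Sat(E[¬p U EX A[q U ¬q]]) = {s1, s2, s4, s5, s7}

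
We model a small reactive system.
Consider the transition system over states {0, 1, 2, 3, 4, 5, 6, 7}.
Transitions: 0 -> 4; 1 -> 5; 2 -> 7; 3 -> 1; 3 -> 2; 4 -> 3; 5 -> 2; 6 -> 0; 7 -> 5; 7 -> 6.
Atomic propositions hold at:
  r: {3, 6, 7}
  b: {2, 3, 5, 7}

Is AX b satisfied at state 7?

No

Sat(AX b) = {s : every successor in {2, 3, 5, 7}} = {1, 2, 4, 5}
7 ∉ Sat(AX b) = {1, 2, 4, 5}, so the formula does not hold at 7.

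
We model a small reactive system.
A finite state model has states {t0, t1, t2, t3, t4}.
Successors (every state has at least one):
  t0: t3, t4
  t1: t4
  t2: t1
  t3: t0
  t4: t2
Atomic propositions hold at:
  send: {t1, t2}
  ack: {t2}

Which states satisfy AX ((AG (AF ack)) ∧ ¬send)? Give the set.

{t1}

AF ack: least fixpoint, start Z0 = {t2}, add states with every successor in Z. Z1 = {t2, t4}; Z2 = {t1, t2, t4}; fixed.
Sat(AF ack) = {t1, t2, t4}
AG (AF ack): greatest fixpoint, start Z0 = {t1, t2, t4}, keep only states in Sat with every successor in Z. Already a fixed point.
Sat(AG (AF ack)) = {t1, t2, t4}
Sat(¬send) = {t0, t3, t4}
Sat((AG (AF ack)) ∧ ¬send) = {t4}
Sat(AX ((AG (AF ack)) ∧ ¬send)) = {s : every successor in {t4}} = {t1}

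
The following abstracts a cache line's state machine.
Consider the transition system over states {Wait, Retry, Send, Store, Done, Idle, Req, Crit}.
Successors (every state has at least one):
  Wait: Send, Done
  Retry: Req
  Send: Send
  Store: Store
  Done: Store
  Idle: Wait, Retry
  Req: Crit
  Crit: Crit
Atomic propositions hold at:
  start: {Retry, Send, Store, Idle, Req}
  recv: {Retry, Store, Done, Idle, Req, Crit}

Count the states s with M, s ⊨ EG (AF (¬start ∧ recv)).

3

Sat(¬start) = {Wait, Done, Crit}
Sat(¬start ∧ recv) = {Done, Crit}
AF (¬start ∧ recv): least fixpoint, start Z0 = {Done, Crit}, add states with every successor in Z. Z1 = {Done, Req, Crit}; Z2 = {Retry, Done, Req, Crit}; fixed.
Sat(AF (¬start ∧ recv)) = {Retry, Done, Req, Crit}
EG (AF (¬start ∧ recv)): greatest fixpoint, start Z0 = {Retry, Done, Req, Crit}, keep only states in Sat with some successor in Z. Z1 = {Retry, Req, Crit}; fixed.
Sat(EG (AF (¬start ∧ recv))) = {Retry, Req, Crit}
|Sat(EG (AF (¬start ∧ recv)))| = |{Retry, Req, Crit}| = 3.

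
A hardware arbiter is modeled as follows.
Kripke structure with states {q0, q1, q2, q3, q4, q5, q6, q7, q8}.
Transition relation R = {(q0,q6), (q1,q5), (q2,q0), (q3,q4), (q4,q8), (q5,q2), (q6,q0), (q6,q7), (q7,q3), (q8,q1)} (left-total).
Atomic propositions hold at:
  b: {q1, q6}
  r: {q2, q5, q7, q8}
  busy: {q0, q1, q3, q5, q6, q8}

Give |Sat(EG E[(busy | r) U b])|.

6

Sat(busy | r) = {q0, q1, q2, q3, q5, q6, q7, q8}
E[(busy | r) U b]: least fixpoint, start Z0 = Sat(b) = {q1, q6}, add states in Sat(busy | r) with some successor in Z. Z1 = {q0, q1, q6, q8}; Z2 = {q0, q1, q2, q6, q8}; Z3 = {q0, q1, q2, q5, q6, q8}; fixed.
Sat(E[(busy | r) U b]) = {q0, q1, q2, q5, q6, q8}
EG E[(busy | r) U b]: greatest fixpoint, start Z0 = {q0, q1, q2, q5, q6, q8}, keep only states in Sat with some successor in Z. Already a fixed point.
Sat(EG E[(busy | r) U b]) = {q0, q1, q2, q5, q6, q8}
|Sat(EG E[(busy | r) U b])| = |{q0, q1, q2, q5, q6, q8}| = 6.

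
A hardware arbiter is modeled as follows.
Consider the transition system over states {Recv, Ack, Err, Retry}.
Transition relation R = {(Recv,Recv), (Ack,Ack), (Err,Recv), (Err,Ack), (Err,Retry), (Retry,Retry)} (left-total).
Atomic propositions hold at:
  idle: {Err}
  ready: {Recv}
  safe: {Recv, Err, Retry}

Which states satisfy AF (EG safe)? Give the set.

{Recv, Err, Retry}

EG safe: greatest fixpoint, start Z0 = {Recv, Err, Retry}, keep only states in Sat with some successor in Z. Already a fixed point.
Sat(EG safe) = {Recv, Err, Retry}
AF (EG safe): least fixpoint, start Z0 = {Recv, Err, Retry}, add states with every successor in Z. Already a fixed point.
Sat(AF (EG safe)) = {Recv, Err, Retry}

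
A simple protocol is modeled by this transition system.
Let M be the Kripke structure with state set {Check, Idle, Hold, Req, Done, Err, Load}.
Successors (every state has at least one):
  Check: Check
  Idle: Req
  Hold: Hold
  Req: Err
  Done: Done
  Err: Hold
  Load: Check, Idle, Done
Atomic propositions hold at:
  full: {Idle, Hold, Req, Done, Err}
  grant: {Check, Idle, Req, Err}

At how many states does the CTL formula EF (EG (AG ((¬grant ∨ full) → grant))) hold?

2

Sat(¬grant) = {Hold, Done, Load}
Sat(¬grant ∨ full) = {Idle, Hold, Req, Done, Err, Load}
Sat((¬grant ∨ full) → grant) = {Check, Idle, Req, Err}
AG ((¬grant ∨ full) → grant): greatest fixpoint, start Z0 = {Check, Idle, Req, Err}, keep only states in Sat with every successor in Z. Z1 = {Check, Idle, Req}; Z2 = {Check, Idle}; Z3 = {Check}; fixed.
Sat(AG ((¬grant ∨ full) → grant)) = {Check}
EG (AG ((¬grant ∨ full) → grant)): greatest fixpoint, start Z0 = {Check}, keep only states in Sat with some successor in Z. Already a fixed point.
Sat(EG (AG ((¬grant ∨ full) → grant))) = {Check}
EF (EG (AG ((¬grant ∨ full) → grant))): least fixpoint, start Z0 = {Check}, add states with some successor in Z. Z1 = {Check, Load}; fixed.
Sat(EF (EG (AG ((¬grant ∨ full) → grant)))) = {Check, Load}
|Sat(EF (EG (AG ((¬grant ∨ full) → grant))))| = |{Check, Load}| = 2.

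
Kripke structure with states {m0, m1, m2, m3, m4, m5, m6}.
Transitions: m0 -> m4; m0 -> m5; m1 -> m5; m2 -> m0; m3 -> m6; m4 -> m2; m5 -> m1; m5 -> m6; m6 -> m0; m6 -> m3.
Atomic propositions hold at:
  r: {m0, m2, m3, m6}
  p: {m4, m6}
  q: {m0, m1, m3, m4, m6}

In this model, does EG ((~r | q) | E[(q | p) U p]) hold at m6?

Sat(~r) = {m1, m4, m5}
Sat(~r | q) = {m0, m1, m3, m4, m5, m6}
Sat(q | p) = {m0, m1, m3, m4, m6}
E[(q | p) U p]: least fixpoint, start Z0 = Sat(p) = {m4, m6}, add states in Sat(q | p) with some successor in Z. Z1 = {m0, m3, m4, m6}; fixed.
Sat(E[(q | p) U p]) = {m0, m3, m4, m6}
Sat((~r | q) | E[(q | p) U p]) = {m0, m1, m3, m4, m5, m6}
EG ((~r | q) | E[(q | p) U p]): greatest fixpoint, start Z0 = {m0, m1, m3, m4, m5, m6}, keep only states in Sat with some successor in Z. Z1 = {m0, m1, m3, m5, m6}; fixed.
Sat(EG ((~r | q) | E[(q | p) U p])) = {m0, m1, m3, m5, m6}
m6 ∈ Sat(EG ((~r | q) | E[(q | p) U p])) = {m0, m1, m3, m5, m6}, so the formula holds at m6.

Yes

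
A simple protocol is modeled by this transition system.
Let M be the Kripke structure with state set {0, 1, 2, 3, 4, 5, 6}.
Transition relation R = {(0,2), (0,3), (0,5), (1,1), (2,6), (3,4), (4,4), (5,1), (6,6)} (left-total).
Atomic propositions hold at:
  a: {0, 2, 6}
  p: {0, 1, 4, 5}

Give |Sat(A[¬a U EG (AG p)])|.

Sat(¬a) = {1, 3, 4, 5}
AG p: greatest fixpoint, start Z0 = {0, 1, 4, 5}, keep only states in Sat with every successor in Z. Z1 = {1, 4, 5}; fixed.
Sat(AG p) = {1, 4, 5}
EG (AG p): greatest fixpoint, start Z0 = {1, 4, 5}, keep only states in Sat with some successor in Z. Already a fixed point.
Sat(EG (AG p)) = {1, 4, 5}
A[¬a U EG (AG p)]: least fixpoint, start Z0 = Sat(EG (AG p)) = {1, 4, 5}, add states in Sat(¬a) with every successor in Z. Z1 = {1, 3, 4, 5}; fixed.
Sat(A[¬a U EG (AG p)]) = {1, 3, 4, 5}
|Sat(A[¬a U EG (AG p)])| = |{1, 3, 4, 5}| = 4.

4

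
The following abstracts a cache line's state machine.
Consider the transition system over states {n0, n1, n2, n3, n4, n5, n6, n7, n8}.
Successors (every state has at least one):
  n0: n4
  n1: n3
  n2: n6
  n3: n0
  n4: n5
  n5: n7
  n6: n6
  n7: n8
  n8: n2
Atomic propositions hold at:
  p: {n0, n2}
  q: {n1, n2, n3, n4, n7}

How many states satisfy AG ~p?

Sat(~p) = {n1, n3, n4, n5, n6, n7, n8}
AG ~p: greatest fixpoint, start Z0 = {n1, n3, n4, n5, n6, n7, n8}, keep only states in Sat with every successor in Z. Z1 = {n1, n4, n5, n6, n7}; Z2 = {n4, n5, n6}; Z3 = {n4, n6}; Z4 = {n6}; fixed.
Sat(AG ~p) = {n6}
|Sat(AG ~p)| = |{n6}| = 1.

1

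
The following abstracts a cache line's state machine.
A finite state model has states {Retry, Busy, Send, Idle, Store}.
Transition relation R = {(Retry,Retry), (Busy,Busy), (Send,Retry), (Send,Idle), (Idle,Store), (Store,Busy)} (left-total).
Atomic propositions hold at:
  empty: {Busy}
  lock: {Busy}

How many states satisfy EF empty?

EF empty: least fixpoint, start Z0 = {Busy}, add states with some successor in Z. Z1 = {Busy, Store}; Z2 = {Busy, Idle, Store}; Z3 = {Busy, Send, Idle, Store}; fixed.
Sat(EF empty) = {Busy, Send, Idle, Store}
|Sat(EF empty)| = |{Busy, Send, Idle, Store}| = 4.

4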